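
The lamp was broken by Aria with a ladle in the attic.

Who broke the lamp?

'Aria' marks the agent of the breaking event.

Aria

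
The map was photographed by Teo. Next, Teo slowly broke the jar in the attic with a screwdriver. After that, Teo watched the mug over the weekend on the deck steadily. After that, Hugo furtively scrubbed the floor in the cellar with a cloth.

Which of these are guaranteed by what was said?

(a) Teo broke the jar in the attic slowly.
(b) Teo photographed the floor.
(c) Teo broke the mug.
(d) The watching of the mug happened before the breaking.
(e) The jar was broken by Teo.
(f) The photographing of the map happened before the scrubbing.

(a), (e), (f)

(a) Entailed — this follows by dropping conjuncts from the breaking event's description.
(b) Not entailed — Teo photographed the map, not the floor; the floor belongs to the scrubbing event.
(c) Not entailed — Teo broke the jar, not the mug; the mug belongs to the watching event.
(d) Not entailed — the narrative places the breaking before the watching, not after.
(e) Entailed — every conjunct here is already in the original breaking event.
(f) Entailed — the narrative places the photographing before the scrubbing.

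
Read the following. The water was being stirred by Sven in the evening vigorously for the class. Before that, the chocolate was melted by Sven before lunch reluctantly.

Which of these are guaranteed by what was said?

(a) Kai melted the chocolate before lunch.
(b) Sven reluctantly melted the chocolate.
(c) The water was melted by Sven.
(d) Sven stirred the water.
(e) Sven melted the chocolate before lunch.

(a) Not entailed — the passage has Sven melting the chocolate, not Kai.
(b) Entailed — dropping 'before lunch' leaves a sub-description the original still satisfies.
(c) Not entailed — Sven melted the chocolate, not the water; the water belongs to the stirring event.
(d) Entailed — 'stir' is an activity; 'was stirring' entails that some stirring happened, so 'stirred' holds.
(e) Entailed — this follows by dropping conjuncts from the melting event's description.

(b), (d), (e)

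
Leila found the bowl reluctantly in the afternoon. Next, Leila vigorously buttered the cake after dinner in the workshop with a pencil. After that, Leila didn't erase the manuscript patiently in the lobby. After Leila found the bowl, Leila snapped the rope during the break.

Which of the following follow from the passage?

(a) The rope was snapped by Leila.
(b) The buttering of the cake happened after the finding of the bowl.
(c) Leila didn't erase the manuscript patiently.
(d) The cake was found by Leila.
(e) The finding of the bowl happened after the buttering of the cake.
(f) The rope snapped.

(a), (b), (f)

(a) Entailed — every conjunct here is already in the original snapping event.
(b) Entailed — the narrative places the finding before the buttering.
(c) Not entailed — dropping 'in the lobby' under negation is not valid — the original leaves open that Leila erased the manuscript some other way.
(d) Not entailed — Leila found the bowl, not the cake; the cake belongs to the buttering event.
(e) Not entailed — the narrative places the finding before the buttering, not after.
(f) Entailed — 'Leila snapped the rope' is causative; it entails the inchoative 'the rope snapped'.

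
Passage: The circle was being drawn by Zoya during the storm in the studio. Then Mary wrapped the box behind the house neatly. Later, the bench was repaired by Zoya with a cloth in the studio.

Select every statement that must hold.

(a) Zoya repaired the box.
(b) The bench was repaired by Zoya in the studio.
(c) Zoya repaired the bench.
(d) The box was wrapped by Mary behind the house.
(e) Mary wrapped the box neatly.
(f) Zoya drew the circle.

(a) Not entailed — Zoya repaired the bench, not the box; the box belongs to the wrapping event.
(b) Entailed — dropping 'with a cloth' leaves a sub-description the original still satisfies.
(c) Entailed — dropping 'in the studio', 'with a cloth' leaves a sub-description the original still satisfies.
(d) Entailed — the original entails any weakening of itself; this just drops 'neatly'.
(e) Entailed — this follows by dropping conjuncts from the wrapping event's description.
(f) Not entailed — 'was drawing' is progressive on an accomplishment; it does not entail the completed 'drew'.

(b), (c), (d), (e)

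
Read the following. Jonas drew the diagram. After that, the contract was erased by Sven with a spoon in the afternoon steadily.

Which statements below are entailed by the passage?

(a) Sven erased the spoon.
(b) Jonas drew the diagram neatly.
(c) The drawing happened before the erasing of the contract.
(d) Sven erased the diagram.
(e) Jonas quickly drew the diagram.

(a) Not entailed — the spoon is the instrument, not what was erased.
(b) Not entailed — 'neatly' adds information not in the original event.
(c) Entailed — the narrative places the drawing before the erasing.
(d) Not entailed — Sven erased the contract, not the diagram; the diagram belongs to the drawing event.
(e) Not entailed — 'quickly' adds information not in the original event.

(c)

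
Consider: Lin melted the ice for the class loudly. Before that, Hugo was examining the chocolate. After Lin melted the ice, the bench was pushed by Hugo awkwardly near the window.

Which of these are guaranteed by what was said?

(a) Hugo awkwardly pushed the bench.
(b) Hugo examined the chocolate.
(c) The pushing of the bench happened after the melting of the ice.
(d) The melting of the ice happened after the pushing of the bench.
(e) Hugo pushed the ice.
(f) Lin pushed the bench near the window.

(a) Entailed — this follows by dropping conjuncts from the pushing event's description.
(b) Entailed — 'examine' is an activity; 'was examining' entails that some examining happened, so 'examined' holds.
(c) Entailed — the narrative places the melting before the pushing.
(d) Not entailed — the narrative places the melting before the pushing, not after.
(e) Not entailed — Hugo pushed the bench, not the ice; the ice belongs to the melting event.
(f) Not entailed — the passage has Hugo pushing the bench, not Lin.

(a), (b), (c)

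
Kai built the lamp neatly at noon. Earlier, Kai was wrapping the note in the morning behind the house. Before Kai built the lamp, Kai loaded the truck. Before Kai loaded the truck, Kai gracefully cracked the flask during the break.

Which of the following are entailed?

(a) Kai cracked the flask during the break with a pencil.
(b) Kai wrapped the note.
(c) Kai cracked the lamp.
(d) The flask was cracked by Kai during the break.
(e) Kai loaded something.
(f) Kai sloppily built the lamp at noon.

(a) Not entailed — 'with a pencil' adds information not in the original event.
(b) Not entailed — 'was wrapping' is progressive on an accomplishment; it does not entail the completed 'wrapped'.
(c) Not entailed — Kai cracked the flask, not the lamp; the lamp belongs to the building event.
(d) Entailed — dropping 'gracefully' leaves a sub-description the original still satisfies.
(e) Entailed — this follows by dropping conjuncts from the loading event's description.
(f) Not entailed — 'sloppily' adds a manner not in (and inconsistent with) the original.

(d), (e)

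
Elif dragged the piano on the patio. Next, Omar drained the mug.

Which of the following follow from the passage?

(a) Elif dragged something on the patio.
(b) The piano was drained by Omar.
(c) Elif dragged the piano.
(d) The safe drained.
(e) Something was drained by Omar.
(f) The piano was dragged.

(a), (c), (e), (f)

(a) Entailed — this follows by dropping conjuncts from the dragging event's description.
(b) Not entailed — Omar drained the mug, not the piano; the piano belongs to the dragging event.
(c) Entailed — this follows by dropping conjuncts from the dragging event's description.
(d) Not entailed — the mug is what drained, not the safe.
(e) Entailed — the original entails any weakening of itself; this just generalizes the patient.
(f) Entailed — every conjunct here is already in the original dragging event.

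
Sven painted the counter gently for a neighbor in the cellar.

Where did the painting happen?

in the cellar

'in the cellar' marks the location of the painting event.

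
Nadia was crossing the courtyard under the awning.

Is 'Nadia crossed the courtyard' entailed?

'was crossing' is progressive; for an accomplishment like 'cross the courtyard', it doesn't entail completion.

no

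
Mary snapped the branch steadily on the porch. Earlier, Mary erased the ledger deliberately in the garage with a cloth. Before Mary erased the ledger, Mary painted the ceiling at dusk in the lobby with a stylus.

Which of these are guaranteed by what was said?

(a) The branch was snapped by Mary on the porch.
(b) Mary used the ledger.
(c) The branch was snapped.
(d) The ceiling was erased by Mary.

(a), (c)

(a) Entailed — the original entails any weakening of itself; this just drops 'steadily'.
(b) Not entailed — the ledger is the patient, not an instrument — Mary used a cloth.
(c) Entailed — dropping 'on the porch', 'steadily' and generalizing the agent leaves a sub-description the original still satisfies.
(d) Not entailed — Mary erased the ledger, not the ceiling; the ceiling belongs to the painting event.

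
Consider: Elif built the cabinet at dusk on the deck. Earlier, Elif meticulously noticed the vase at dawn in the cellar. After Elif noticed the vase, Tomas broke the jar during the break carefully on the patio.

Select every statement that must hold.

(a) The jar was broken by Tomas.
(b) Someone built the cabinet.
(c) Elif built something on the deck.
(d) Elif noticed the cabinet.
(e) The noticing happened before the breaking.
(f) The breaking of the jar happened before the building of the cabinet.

(a), (b), (c), (e)

(a) Entailed — every conjunct here is already in the original breaking event.
(b) Entailed — dropping 'at dusk', 'on the deck' and generalizing the agent leaves a sub-description the original still satisfies.
(c) Entailed — every conjunct here is already in the original building event.
(d) Not entailed — Elif noticed the vase, not the cabinet; the cabinet belongs to the building event.
(e) Entailed — the narrative places the noticing before the breaking.
(f) Not entailed — the narrative doesn't order the breaking relative to the building.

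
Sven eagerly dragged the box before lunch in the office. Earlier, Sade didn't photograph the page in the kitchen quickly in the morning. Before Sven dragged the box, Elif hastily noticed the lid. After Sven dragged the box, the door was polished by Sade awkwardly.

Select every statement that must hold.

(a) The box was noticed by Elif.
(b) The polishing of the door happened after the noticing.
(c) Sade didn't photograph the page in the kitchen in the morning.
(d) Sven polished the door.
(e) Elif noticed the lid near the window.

(b)

(a) Not entailed — Elif noticed the lid, not the box; the box belongs to the dragging event.
(b) Entailed — the narrative places the noticing before the polishing.
(c) Not entailed — dropping 'quickly' under negation is not valid — the original leaves open that Sade photographed the page some other way.
(d) Not entailed — the passage has Sade polishing the door, not Sven.
(e) Not entailed — 'near the window' adds information not in the original event.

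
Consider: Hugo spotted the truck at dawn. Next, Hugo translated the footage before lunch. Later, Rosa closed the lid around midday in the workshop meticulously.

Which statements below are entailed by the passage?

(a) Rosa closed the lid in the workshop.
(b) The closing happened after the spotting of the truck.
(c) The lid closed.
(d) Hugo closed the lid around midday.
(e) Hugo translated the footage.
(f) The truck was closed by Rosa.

(a), (b), (c), (e)

(a) Entailed — the original entails any weakening of itself; this just drops 'meticulously', 'around midday'.
(b) Entailed — the narrative places the spotting before the closing.
(c) Entailed — 'Rosa closed the lid' is causative; it entails the inchoative 'the lid closed'.
(d) Not entailed — the passage has Rosa closing the lid, not Hugo.
(e) Entailed — every conjunct here is already in the original translating event.
(f) Not entailed — Rosa closed the lid, not the truck; the truck belongs to the spotting event.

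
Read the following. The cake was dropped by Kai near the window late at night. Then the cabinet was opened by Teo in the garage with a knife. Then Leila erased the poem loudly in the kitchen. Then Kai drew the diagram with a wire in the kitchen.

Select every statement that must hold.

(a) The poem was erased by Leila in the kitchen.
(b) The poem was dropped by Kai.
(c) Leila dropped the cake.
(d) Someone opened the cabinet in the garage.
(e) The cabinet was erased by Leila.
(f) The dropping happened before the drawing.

(a) Entailed — this follows by dropping conjuncts from the erasing event's description.
(b) Not entailed — Kai dropped the cake, not the poem; the poem belongs to the erasing event.
(c) Not entailed — the passage has Kai dropping the cake, not Leila.
(d) Entailed — this follows by dropping conjuncts from the opening event's description.
(e) Not entailed — Leila erased the poem, not the cabinet; the cabinet belongs to the opening event.
(f) Entailed — the narrative places the dropping before the drawing.

(a), (d), (f)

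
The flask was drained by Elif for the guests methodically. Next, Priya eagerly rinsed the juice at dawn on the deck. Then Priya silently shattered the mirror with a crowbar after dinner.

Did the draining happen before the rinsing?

The narrative orders the draining before the rinsing.

yes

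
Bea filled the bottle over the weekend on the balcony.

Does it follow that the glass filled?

Nothing is said about any glass; only the bottle is affected.

no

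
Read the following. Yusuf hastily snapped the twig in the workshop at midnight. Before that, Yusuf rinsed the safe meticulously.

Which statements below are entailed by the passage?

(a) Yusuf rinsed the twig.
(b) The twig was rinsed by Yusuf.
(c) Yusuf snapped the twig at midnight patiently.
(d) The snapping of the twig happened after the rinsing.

(d)

(a) Not entailed — Yusuf rinsed the safe, not the twig; the twig belongs to the snapping event.
(b) Not entailed — Yusuf rinsed the safe, not the twig; the twig belongs to the snapping event.
(c) Not entailed — 'patiently' adds a manner not in (and inconsistent with) the original.
(d) Entailed — the narrative places the rinsing before the snapping.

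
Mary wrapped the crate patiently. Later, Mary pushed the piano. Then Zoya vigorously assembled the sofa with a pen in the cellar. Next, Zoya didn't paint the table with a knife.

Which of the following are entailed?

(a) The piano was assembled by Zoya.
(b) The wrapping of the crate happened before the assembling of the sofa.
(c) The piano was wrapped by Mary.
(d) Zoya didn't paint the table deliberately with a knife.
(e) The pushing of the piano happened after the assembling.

(a) Not entailed — Zoya assembled the sofa, not the piano; the piano belongs to the pushing event.
(b) Entailed — the narrative places the wrapping before the assembling.
(c) Not entailed — Mary wrapped the crate, not the piano; the piano belongs to the pushing event.
(d) Entailed — under negation, adding a further restriction is entailed: if no such painting event occurred, none occurred deliberately either.
(e) Not entailed — the narrative places the pushing before the assembling, not after.

(b), (d)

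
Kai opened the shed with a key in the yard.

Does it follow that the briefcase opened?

Nothing is said about any briefcase; only the shed is affected.

no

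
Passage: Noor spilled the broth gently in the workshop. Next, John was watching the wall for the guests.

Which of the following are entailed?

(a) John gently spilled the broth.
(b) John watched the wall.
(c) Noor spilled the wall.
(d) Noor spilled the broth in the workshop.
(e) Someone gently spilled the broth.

(b), (d), (e)

(a) Not entailed — the passage has Noor spilling the broth, not John.
(b) Entailed — 'watch' is an activity; 'was watching' entails that some watching happened, so 'watched' holds.
(c) Not entailed — Noor spilled the broth, not the wall; the wall belongs to the watching event.
(d) Entailed — every conjunct here is already in the original spilling event.
(e) Entailed — every conjunct here is already in the original spilling event.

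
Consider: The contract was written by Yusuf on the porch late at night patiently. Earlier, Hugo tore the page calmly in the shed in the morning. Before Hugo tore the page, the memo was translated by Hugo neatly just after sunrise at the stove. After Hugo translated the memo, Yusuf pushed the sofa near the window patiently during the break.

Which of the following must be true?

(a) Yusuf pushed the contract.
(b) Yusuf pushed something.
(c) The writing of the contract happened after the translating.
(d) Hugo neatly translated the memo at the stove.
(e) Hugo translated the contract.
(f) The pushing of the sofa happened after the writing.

(a) Not entailed — Yusuf pushed the sofa, not the contract; the contract belongs to the writing event.
(b) Entailed — dropping 'during the break', 'patiently', 'near the window' and generalizing the patient leaves a sub-description the original still satisfies.
(c) Entailed — the narrative places the translating before the writing.
(d) Entailed — this follows by dropping conjuncts from the translating event's description.
(e) Not entailed — Hugo translated the memo, not the contract; the contract belongs to the writing event.
(f) Not entailed — the narrative doesn't order the writing relative to the pushing.

(b), (c), (d)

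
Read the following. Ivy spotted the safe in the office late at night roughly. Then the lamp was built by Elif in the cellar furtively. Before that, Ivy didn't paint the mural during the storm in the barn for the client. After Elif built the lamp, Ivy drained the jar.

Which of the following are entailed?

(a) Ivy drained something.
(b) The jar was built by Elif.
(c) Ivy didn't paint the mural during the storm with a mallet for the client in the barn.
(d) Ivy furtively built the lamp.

(a), (c)

(a) Entailed — this follows by dropping conjuncts from the draining event's description.
(b) Not entailed — Elif built the lamp, not the jar; the jar belongs to the draining event.
(c) Entailed — under negation, adding a further restriction is entailed: if no such painting event occurred, none occurred with a mallet either.
(d) Not entailed — the passage has Elif building the lamp, not Ivy.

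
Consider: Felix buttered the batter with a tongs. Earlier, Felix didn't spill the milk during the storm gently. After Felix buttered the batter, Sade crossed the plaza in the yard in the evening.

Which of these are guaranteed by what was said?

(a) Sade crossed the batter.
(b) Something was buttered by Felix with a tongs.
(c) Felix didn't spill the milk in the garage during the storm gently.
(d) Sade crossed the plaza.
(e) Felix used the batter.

(b), (c), (d)

(a) Not entailed — Sade crossed the plaza, not the batter; the batter belongs to the buttering event.
(b) Entailed — generalizing the patient leaves a sub-description the original still satisfies.
(c) Entailed — under negation, adding a further restriction is entailed: if no such spilling event occurred, none occurred in the garage either.
(d) Entailed — this follows by dropping conjuncts from the crossing event's description.
(e) Not entailed — the batter is the patient, not an instrument — Felix used a tongs.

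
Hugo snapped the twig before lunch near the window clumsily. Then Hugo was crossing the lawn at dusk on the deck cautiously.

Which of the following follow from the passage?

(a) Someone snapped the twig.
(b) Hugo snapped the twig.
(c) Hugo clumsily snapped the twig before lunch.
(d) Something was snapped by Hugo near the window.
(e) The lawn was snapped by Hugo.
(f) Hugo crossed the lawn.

(a) Entailed — dropping 'clumsily', 'before lunch', 'near the window' and generalizing the agent leaves a sub-description the original still satisfies.
(b) Entailed — every conjunct here is already in the original snapping event.
(c) Entailed — dropping 'near the window' leaves a sub-description the original still satisfies.
(d) Entailed — dropping 'clumsily', 'before lunch' and generalizing the patient leaves a sub-description the original still satisfies.
(e) Not entailed — Hugo snapped the twig, not the lawn; the lawn belongs to the crossing event.
(f) Not entailed — 'was crossing' is progressive on an accomplishment; it does not entail the completed 'crossed'.

(a), (b), (c), (d)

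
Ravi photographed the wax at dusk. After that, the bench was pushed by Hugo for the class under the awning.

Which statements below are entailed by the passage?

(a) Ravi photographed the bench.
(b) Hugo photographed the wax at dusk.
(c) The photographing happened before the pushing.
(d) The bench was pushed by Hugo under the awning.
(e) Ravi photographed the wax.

(a) Not entailed — Ravi photographed the wax, not the bench; the bench belongs to the pushing event.
(b) Not entailed — the passage has Ravi photographing the wax, not Hugo.
(c) Entailed — the narrative places the photographing before the pushing.
(d) Entailed — every conjunct here is already in the original pushing event.
(e) Entailed — this follows by dropping conjuncts from the photographing event's description.

(c), (d), (e)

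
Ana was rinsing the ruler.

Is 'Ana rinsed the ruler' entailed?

yes

'rinse' is atelic; if Ana was rinsing the ruler, then Ana rinsed the ruler (for some time).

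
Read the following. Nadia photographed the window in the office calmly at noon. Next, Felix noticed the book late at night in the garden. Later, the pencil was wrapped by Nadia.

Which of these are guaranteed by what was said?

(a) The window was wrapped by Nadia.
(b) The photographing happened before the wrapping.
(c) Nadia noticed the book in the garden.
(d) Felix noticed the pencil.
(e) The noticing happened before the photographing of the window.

(a) Not entailed — Nadia wrapped the pencil, not the window; the window belongs to the photographing event.
(b) Entailed — the narrative places the photographing before the wrapping.
(c) Not entailed — the passage has Felix noticing the book, not Nadia.
(d) Not entailed — Felix noticed the book, not the pencil; the pencil belongs to the wrapping event.
(e) Not entailed — the narrative places the photographing before the noticing, not after.

(b)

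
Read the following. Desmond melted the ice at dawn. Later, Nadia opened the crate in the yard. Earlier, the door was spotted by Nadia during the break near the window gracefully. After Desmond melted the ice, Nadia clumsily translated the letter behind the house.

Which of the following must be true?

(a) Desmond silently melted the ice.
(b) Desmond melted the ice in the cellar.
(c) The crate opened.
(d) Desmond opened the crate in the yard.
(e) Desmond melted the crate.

(c)

(a) Not entailed — 'silently' adds information not in the original event.
(b) Not entailed — 'in the cellar' adds information not in the original event.
(c) Entailed — 'Nadia opened the crate' is causative; it entails the inchoative 'the crate opened'.
(d) Not entailed — the passage has Nadia opening the crate, not Desmond.
(e) Not entailed — Desmond melted the ice, not the crate; the crate belongs to the opening event.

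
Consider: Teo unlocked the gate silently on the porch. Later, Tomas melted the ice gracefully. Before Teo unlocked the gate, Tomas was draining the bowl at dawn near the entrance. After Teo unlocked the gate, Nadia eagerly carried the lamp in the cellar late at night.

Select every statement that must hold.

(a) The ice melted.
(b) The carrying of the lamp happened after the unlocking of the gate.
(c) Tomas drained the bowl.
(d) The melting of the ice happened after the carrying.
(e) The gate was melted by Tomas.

(a), (b)

(a) Entailed — 'Tomas melted the ice' is causative; it entails the inchoative 'the ice melted'.
(b) Entailed — the narrative places the unlocking before the carrying.
(c) Not entailed — 'was draining' is progressive on an accomplishment; it does not entail the completed 'drained'.
(d) Not entailed — the narrative doesn't order the carrying relative to the melting.
(e) Not entailed — Tomas melted the ice, not the gate; the gate belongs to the unlocking event.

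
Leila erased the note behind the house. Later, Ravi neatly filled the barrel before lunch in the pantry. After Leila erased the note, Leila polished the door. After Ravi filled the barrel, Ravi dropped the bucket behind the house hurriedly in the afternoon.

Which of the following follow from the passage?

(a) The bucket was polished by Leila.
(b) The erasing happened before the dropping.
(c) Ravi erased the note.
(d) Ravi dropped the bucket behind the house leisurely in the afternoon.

(a) Not entailed — Leila polished the door, not the bucket; the bucket belongs to the dropping event.
(b) Entailed — the narrative places the erasing before the dropping.
(c) Not entailed — the passage has Leila erasing the note, not Ravi.
(d) Not entailed — 'leisurely' adds a manner not in (and inconsistent with) the original.

(b)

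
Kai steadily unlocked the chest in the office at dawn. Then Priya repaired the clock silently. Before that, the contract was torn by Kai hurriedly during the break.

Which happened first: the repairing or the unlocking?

the unlocking

The connectives place the unlocking before the repairing.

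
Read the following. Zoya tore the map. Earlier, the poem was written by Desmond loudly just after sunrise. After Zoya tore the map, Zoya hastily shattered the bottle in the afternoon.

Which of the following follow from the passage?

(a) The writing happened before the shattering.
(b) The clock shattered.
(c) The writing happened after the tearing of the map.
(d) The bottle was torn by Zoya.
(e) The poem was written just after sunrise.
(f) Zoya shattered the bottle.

(a) Entailed — the narrative places the writing before the shattering.
(b) Not entailed — the bottle is what shattered, not the clock.
(c) Not entailed — the narrative places the writing before the tearing, not after.
(d) Not entailed — Zoya tore the map, not the bottle; the bottle belongs to the shattering event.
(e) Entailed — dropping 'loudly' and generalizing the agent leaves a sub-description the original still satisfies.
(f) Entailed — every conjunct here is already in the original shattering event.

(a), (e), (f)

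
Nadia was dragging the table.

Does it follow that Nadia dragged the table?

yes

'drag' is atelic; if Nadia was dragging the table, then Nadia dragged the table (for some time).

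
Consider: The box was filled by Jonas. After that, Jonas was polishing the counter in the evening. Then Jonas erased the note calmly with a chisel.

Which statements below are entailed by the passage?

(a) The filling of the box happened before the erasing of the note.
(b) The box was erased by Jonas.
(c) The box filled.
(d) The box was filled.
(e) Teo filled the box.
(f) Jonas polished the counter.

(a) Entailed — the narrative places the filling before the erasing.
(b) Not entailed — Jonas erased the note, not the box; the box belongs to the filling event.
(c) Entailed — 'Jonas filled the box' is causative; it entails the inchoative 'the box filled'.
(d) Entailed — generalizing the agent leaves a sub-description the original still satisfies.
(e) Not entailed — the passage has Jonas filling the box, not Teo.
(f) Entailed — 'polish' is an activity; 'was polishing' entails that some polishing happened, so 'polished' holds.

(a), (c), (d), (f)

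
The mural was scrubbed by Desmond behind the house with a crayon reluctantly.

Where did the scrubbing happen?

'behind the house' marks the location of the scrubbing event.

behind the house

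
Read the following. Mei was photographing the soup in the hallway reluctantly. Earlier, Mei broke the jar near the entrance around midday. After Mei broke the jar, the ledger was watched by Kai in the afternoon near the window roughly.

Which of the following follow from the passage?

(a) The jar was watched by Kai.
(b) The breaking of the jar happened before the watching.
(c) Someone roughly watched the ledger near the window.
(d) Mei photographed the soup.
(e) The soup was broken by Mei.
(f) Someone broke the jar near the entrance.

(b), (c), (f)

(a) Not entailed — Kai watched the ledger, not the jar; the jar belongs to the breaking event.
(b) Entailed — the narrative places the breaking before the watching.
(c) Entailed — dropping 'in the afternoon' and generalizing the agent leaves a sub-description the original still satisfies.
(d) Not entailed — 'was photographing' is progressive on an accomplishment; it does not entail the completed 'photographed'.
(e) Not entailed — Mei broke the jar, not the soup; the soup belongs to the photographing event.
(f) Entailed — dropping 'around midday' and generalizing the agent leaves a sub-description the original still satisfies.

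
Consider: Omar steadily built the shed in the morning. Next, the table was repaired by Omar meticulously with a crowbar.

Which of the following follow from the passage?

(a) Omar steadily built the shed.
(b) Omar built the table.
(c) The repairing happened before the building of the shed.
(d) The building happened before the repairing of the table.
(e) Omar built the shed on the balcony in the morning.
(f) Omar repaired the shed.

(a), (d)

(a) Entailed — this follows by dropping conjuncts from the building event's description.
(b) Not entailed — Omar built the shed, not the table; the table belongs to the repairing event.
(c) Not entailed — the narrative places the building before the repairing, not after.
(d) Entailed — the narrative places the building before the repairing.
(e) Not entailed — 'on the balcony' adds information not in the original event.
(f) Not entailed — Omar repaired the table, not the shed; the shed belongs to the building event.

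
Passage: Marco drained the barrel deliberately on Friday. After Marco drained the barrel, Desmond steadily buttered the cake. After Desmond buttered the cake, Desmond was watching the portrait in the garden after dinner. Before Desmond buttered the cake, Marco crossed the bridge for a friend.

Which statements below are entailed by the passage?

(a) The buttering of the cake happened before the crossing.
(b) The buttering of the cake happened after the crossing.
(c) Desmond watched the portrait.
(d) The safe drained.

(b), (c)

(a) Not entailed — the narrative places the crossing before the buttering, not after.
(b) Entailed — the narrative places the crossing before the buttering.
(c) Entailed — 'watch' is an activity; 'was watching' entails that some watching happened, so 'watched' holds.
(d) Not entailed — the barrel is what drained, not the safe.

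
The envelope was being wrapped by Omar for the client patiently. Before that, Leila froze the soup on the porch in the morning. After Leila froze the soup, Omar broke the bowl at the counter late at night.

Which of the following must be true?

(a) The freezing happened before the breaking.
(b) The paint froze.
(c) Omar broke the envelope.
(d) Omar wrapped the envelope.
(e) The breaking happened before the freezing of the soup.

(a) Entailed — the narrative places the freezing before the breaking.
(b) Not entailed — the soup is what froze, not the paint.
(c) Not entailed — Omar broke the bowl, not the envelope; the envelope belongs to the wrapping event.
(d) Not entailed — 'was wrapping' is progressive on an accomplishment; it does not entail the completed 'wrapped'.
(e) Not entailed — the narrative places the freezing before the breaking, not after.

(a)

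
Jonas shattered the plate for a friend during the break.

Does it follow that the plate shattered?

yes

'Jonas shattered the plate' is the causative; it entails the inchoative 'the plate shattered'.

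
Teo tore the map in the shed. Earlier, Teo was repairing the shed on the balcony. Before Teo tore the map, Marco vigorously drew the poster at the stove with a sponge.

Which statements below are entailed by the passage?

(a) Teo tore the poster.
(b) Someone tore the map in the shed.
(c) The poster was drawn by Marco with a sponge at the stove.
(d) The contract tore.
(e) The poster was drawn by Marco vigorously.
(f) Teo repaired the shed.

(a) Not entailed — Teo tore the map, not the poster; the poster belongs to the drawing event.
(b) Entailed — generalizing the agent leaves a sub-description the original still satisfies.
(c) Entailed — dropping 'vigorously' leaves a sub-description the original still satisfies.
(d) Not entailed — the map is what tore, not the contract.
(e) Entailed — this follows by dropping conjuncts from the drawing event's description.
(f) Not entailed — 'was repairing' is progressive on an accomplishment; it does not entail the completed 'repaired'.

(b), (c), (e)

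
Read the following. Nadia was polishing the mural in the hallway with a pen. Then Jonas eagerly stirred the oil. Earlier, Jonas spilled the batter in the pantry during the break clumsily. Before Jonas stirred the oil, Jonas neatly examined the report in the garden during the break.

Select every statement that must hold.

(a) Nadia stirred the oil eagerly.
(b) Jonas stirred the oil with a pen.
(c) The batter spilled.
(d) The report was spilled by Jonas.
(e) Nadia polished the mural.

(a) Not entailed — the passage has Jonas stirring the oil, not Nadia.
(b) Not entailed — 'with a pen' adds information not in the original event.
(c) Entailed — 'Jonas spilled the batter' is causative; it entails the inchoative 'the batter spilled'.
(d) Not entailed — Jonas spilled the batter, not the report; the report belongs to the examining event.
(e) Entailed — 'polish' is an activity; 'was polishing' entails that some polishing happened, so 'polished' holds.

(c), (e)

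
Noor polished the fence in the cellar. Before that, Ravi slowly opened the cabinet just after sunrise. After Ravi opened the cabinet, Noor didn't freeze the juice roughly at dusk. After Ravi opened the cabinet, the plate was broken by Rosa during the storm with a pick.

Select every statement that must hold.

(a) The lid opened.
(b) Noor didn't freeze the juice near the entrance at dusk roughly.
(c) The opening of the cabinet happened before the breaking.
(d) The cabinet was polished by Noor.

(b), (c)

(a) Not entailed — the cabinet is what opened, not the lid.
(b) Entailed — under negation, adding a further restriction is entailed: if no such freezing event occurred, none occurred near the entrance either.
(c) Entailed — the narrative places the opening before the breaking.
(d) Not entailed — Noor polished the fence, not the cabinet; the cabinet belongs to the opening event.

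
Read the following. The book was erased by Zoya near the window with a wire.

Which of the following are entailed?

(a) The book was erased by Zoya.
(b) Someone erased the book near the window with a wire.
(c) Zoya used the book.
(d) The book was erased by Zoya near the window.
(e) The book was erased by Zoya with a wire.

(a) Entailed — dropping 'with a wire', 'near the window' leaves a sub-description the original still satisfies.
(b) Entailed — generalizing the agent leaves a sub-description the original still satisfies.
(c) Not entailed — the book is the patient, not an instrument — Zoya used a wire.
(d) Entailed — dropping 'with a wire' leaves a sub-description the original still satisfies.
(e) Entailed — the original entails any weakening of itself; this just drops 'near the window'.

(a), (b), (d), (e)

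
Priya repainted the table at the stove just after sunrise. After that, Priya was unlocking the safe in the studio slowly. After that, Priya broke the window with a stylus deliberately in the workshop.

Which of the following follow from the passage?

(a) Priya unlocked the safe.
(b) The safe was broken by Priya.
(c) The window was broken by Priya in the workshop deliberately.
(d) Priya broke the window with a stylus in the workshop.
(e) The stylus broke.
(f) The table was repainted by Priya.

(a) Not entailed — 'was unlocking' is progressive on an accomplishment; it does not entail the completed 'unlocked'.
(b) Not entailed — Priya broke the window, not the safe; the safe belongs to the unlocking event.
(c) Entailed — the original entails any weakening of itself; this just drops 'with a stylus'.
(d) Entailed — this follows by dropping conjuncts from the breaking event's description.
(e) Not entailed — the window is what broke, not the stylus.
(f) Entailed — the original entails any weakening of itself; this just drops 'just after sunrise', 'at the stove'.

(c), (d), (f)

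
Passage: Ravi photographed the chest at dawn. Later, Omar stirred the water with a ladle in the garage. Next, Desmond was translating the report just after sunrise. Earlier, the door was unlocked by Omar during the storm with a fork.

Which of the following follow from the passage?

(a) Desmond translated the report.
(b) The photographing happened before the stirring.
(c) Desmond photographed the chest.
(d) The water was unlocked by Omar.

(a) Not entailed — 'was translating' is progressive on an accomplishment; it does not entail the completed 'translated'.
(b) Entailed — the narrative places the photographing before the stirring.
(c) Not entailed — the passage has Ravi photographing the chest, not Desmond.
(d) Not entailed — Omar unlocked the door, not the water; the water belongs to the stirring event.

(b)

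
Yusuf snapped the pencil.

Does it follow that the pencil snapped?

yes

'Yusuf snapped the pencil' is the causative; it entails the inchoative 'the pencil snapped'.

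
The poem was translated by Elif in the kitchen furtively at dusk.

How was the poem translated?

furtively

'furtively' marks the manner of the translating event.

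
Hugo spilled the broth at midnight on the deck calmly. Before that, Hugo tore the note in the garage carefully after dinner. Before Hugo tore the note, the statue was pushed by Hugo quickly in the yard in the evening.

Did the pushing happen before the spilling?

yes

The narrative orders the pushing before the spilling.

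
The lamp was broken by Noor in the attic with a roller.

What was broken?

'the lamp' marks the patient of the breaking event.

the lamp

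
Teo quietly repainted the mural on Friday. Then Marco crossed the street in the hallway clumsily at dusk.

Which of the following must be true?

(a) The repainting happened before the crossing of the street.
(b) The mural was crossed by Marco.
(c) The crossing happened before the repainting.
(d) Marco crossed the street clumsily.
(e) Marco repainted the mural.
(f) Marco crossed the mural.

(a) Entailed — the narrative places the repainting before the crossing.
(b) Not entailed — Marco crossed the street, not the mural; the mural belongs to the repainting event.
(c) Not entailed — the narrative places the repainting before the crossing, not after.
(d) Entailed — every conjunct here is already in the original crossing event.
(e) Not entailed — the passage has Teo repainting the mural, not Marco.
(f) Not entailed — Marco crossed the street, not the mural; the mural belongs to the repainting event.

(a), (d)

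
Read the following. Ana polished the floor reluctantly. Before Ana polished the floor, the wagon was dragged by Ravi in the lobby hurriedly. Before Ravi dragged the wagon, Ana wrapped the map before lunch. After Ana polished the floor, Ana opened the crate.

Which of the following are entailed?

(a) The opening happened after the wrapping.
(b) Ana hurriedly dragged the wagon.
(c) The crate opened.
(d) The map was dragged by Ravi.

(a) Entailed — the narrative places the wrapping before the opening.
(b) Not entailed — the passage has Ravi dragging the wagon, not Ana.
(c) Entailed — 'Ana opened the crate' is causative; it entails the inchoative 'the crate opened'.
(d) Not entailed — Ravi dragged the wagon, not the map; the map belongs to the wrapping event.

(a), (c)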